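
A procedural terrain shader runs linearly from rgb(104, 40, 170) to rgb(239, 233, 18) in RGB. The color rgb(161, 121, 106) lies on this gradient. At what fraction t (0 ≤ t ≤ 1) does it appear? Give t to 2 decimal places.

Invert the lerp on the G channel (largest span, 193): t = (121 − 40) / (233 − 40) = 81/193 = 0.41969.
Check on R: (161 − 104)/(239 − 104) = 0.4222 ✓

0.42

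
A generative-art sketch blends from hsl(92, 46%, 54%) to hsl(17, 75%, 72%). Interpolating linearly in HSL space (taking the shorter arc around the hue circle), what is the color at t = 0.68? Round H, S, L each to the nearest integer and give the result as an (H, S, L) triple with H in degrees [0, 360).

(41, 66, 66)

Hue arc: Δh = 17 − 92 = -75° (|Δh| ≤ 180, already the shorter path).
H = 92 + 0.68 × (-75) = 41 → 41°
S = 46 + 0.68 × (75 − 46) = 65.72 → 66%
L = 54 + 0.68 × (72 − 54) = 66.24 → 66%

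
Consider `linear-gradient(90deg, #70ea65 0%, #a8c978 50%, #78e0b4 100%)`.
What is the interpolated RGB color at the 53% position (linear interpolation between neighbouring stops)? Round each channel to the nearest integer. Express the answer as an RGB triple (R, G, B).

(165, 202, 124)

53% lies between the 50% and 100% stops, so the local fraction is t = (53 − 50)/(100 − 50) = 3/50 ≈ 0.06.
#a8c978 → (168, 201, 120); #78e0b4 → (120, 224, 180).
R = 168 + 0.06 × (120 − 168) = 165.12 → 165
G = 201 + 0.06 × (224 − 201) = 202.38 → 202
B = 120 + 0.06 × (180 − 120) = 123.6 → 124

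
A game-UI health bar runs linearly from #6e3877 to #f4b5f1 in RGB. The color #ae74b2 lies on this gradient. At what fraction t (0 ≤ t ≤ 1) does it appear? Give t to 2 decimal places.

0.48

Invert the lerp on the R channel (largest span, 134): t = (174 − 110) / (244 − 110) = 64/134 = 0.47761.
Check on G: (116 − 56)/(181 − 56) = 0.48 ✓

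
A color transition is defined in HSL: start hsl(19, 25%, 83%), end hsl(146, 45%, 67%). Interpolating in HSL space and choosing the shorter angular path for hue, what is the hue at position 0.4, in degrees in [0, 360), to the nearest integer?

70

Hue arc: Δh = 146 − 19 = 127° (|Δh| ≤ 180, already the shorter path).
H = 19 + 0.4 × (127) = 69.8 → 70°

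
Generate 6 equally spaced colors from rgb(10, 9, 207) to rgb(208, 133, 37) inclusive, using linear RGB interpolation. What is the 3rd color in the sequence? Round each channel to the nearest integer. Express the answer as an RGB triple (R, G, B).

With 6 swatches and endpoints inclusive, swatch 3 sits at t = (3 − 1)/(6 − 1) = 2/5 ≈ 0.4.
R = 10 + 0.4 × (208 − 10) = 89.2 → 89
G = 9 + 0.4 × (133 − 9) = 58.6 → 59
B = 207 + 0.4 × (37 − 207) = 139 → 139

(89, 59, 139)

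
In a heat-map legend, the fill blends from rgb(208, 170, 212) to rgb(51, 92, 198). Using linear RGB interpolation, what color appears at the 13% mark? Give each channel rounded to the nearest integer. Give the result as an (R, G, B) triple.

(188, 160, 210)

13% corresponds to t = 0.13.
R = 208 + 0.13 × (51 − 208) = 208 + 0.13 × -157 = 187.59 → 188
G = 170 + 0.13 × (92 − 170) = 170 + 0.13 × -78 = 159.86 → 160
B = 212 + 0.13 × (198 − 212) = 212 + 0.13 × -14 = 210.18 → 210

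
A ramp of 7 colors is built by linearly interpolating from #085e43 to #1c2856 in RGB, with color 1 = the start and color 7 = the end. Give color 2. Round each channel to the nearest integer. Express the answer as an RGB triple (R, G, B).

With 7 swatches and endpoints inclusive, swatch 2 sits at t = (2 − 1)/(7 − 1) = 1/6 ≈ 0.1667.
#085e43 → (8, 94, 67); #1c2856 → (28, 40, 86).
R = 8 + 0.1667 × (28 − 8) = 11.334 → 11
G = 94 + 0.1667 × (40 − 94) = 84.998 → 85
B = 67 + 0.1667 × (86 − 67) = 70.167 → 70

(11, 85, 70)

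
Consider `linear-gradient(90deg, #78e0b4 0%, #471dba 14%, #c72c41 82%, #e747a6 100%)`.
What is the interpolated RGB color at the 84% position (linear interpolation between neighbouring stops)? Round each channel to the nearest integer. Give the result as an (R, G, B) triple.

84% lies between the 82% and 100% stops, so the local fraction is t = (84 − 82)/(100 − 82) = 2/18 ≈ 0.1111.
#c72c41 → (199, 44, 65); #e747a6 → (231, 71, 166).
R = 199 + 0.1111 × (231 − 199) = 202.555 → 203
G = 44 + 0.1111 × (71 − 44) = 47 → 47
B = 65 + 0.1111 × (166 − 65) = 76.221 → 76

(203, 47, 76)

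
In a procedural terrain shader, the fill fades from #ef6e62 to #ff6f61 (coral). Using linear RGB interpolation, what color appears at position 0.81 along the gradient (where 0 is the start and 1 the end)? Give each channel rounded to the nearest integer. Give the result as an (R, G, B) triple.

(252, 111, 97)

#ef6e62 → (239, 110, 98); #ff6f61 → (255, 111, 97).
R = 239 + 0.81 × (255 − 239) = 239 + 0.81 × 16 = 251.96 → 252
G = 110 + 0.81 × (111 − 110) = 110 + 0.81 × 1 = 110.81 → 111
B = 98 + 0.81 × (97 − 98) = 98 + 0.81 × -1 = 97.19 → 97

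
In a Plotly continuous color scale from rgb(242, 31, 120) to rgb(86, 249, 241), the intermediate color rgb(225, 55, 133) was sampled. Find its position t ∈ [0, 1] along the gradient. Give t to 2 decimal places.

0.11

Invert the lerp on the G channel (largest span, 218): t = (55 − 31) / (249 − 31) = 24/218 = 0.11009.
Check on R: (225 − 242)/(86 − 242) = 0.109 ✓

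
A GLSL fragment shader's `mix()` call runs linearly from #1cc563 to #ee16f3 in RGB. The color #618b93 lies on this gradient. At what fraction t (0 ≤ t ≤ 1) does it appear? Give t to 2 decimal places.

0.33

Invert the lerp on the R channel (largest span, 210): t = (97 − 28) / (238 − 28) = 69/210 = 0.32857.
Check on G: (139 − 197)/(22 − 197) = 0.3314 ✓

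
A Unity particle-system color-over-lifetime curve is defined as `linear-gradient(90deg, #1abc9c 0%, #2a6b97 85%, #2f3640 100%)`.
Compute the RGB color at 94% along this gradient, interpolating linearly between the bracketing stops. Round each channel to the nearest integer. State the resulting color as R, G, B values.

(45, 75, 99)

94% lies between the 85% and 100% stops, so the local fraction is t = (94 − 85)/(100 − 85) = 9/15 ≈ 0.6.
#2a6b97 → (42, 107, 151); #2f3640 → (47, 54, 64).
R = 42 + 0.6 × (47 − 42) = 45 → 45
G = 107 + 0.6 × (54 − 107) = 75.2 → 75
B = 151 + 0.6 × (64 − 151) = 98.8 → 99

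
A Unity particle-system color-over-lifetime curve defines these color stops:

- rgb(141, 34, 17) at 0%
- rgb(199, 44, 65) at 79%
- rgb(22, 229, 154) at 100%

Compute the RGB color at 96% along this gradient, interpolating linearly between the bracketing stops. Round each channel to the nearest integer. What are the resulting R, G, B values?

(56, 194, 137)

96% lies between the 79% and 100% stops, so the local fraction is t = (96 − 79)/(100 − 79) = 17/21 ≈ 0.8095.
R = 199 + 0.8095 × (22 − 199) = 55.719 → 56
G = 44 + 0.8095 × (229 − 44) = 193.757 → 194
B = 65 + 0.8095 × (154 − 65) = 137.046 → 137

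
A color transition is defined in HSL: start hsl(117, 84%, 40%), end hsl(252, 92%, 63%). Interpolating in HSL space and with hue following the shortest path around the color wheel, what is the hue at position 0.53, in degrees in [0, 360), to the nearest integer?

189

Hue arc: Δh = 252 − 117 = 135° (|Δh| ≤ 180, already the shorter path).
H = 117 + 0.53 × (135) = 188.55 → 189°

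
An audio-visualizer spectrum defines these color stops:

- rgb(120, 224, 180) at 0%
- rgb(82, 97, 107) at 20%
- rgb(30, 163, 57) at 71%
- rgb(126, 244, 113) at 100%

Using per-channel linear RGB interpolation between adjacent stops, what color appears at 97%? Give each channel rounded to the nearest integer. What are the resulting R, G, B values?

(116, 236, 107)

97% lies between the 71% and 100% stops, so the local fraction is t = (97 − 71)/(100 − 71) = 26/29 ≈ 0.8966.
R = 30 + 0.8966 × (126 − 30) = 116.074 → 116
G = 163 + 0.8966 × (244 − 163) = 235.625 → 236
B = 57 + 0.8966 × (113 − 57) = 107.21 → 107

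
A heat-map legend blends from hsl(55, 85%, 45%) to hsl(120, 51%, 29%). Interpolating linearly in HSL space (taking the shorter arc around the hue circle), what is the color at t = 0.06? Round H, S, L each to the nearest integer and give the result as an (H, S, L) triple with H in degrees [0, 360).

(59, 83, 44)

Hue arc: Δh = 120 − 55 = 65° (|Δh| ≤ 180, already the shorter path).
H = 55 + 0.06 × (65) = 58.9 → 59°
S = 85 + 0.06 × (51 − 85) = 82.96 → 83%
L = 45 + 0.06 × (29 − 45) = 44.04 → 44%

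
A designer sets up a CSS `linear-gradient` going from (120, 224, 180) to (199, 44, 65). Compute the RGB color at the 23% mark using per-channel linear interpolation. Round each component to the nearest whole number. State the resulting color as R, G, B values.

(138, 183, 154)

23% corresponds to t = 0.23.
R = 120 + 0.23 × (199 − 120) = 120 + 0.23 × 79 = 138.17 → 138
G = 224 + 0.23 × (44 − 224) = 224 + 0.23 × -180 = 182.6 → 183
B = 180 + 0.23 × (65 − 180) = 180 + 0.23 × -115 = 153.55 → 154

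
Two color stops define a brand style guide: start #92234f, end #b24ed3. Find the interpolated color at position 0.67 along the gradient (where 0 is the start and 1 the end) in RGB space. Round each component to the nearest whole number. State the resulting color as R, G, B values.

#92234f → (146, 35, 79); #b24ed3 → (178, 78, 211).
R = 146 + 0.67 × (178 − 146) = 146 + 0.67 × 32 = 167.44 → 167
G = 35 + 0.67 × (78 − 35) = 35 + 0.67 × 43 = 63.81 → 64
B = 79 + 0.67 × (211 − 79) = 79 + 0.67 × 132 = 167.44 → 167
So the blended color is (167, 64, 167), about #a740a7.

(167, 64, 167)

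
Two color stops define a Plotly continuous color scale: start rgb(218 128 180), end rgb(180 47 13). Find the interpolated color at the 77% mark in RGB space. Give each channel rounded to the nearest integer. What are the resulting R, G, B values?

(189, 66, 51)

77% corresponds to t = 0.77.
R = 218 + 0.77 × (180 − 218) = 218 + 0.77 × -38 = 188.74 → 189
G = 128 + 0.77 × (47 − 128) = 128 + 0.77 × -81 = 65.63 → 66
B = 180 + 0.77 × (13 − 180) = 180 + 0.77 × -167 = 51.41 → 51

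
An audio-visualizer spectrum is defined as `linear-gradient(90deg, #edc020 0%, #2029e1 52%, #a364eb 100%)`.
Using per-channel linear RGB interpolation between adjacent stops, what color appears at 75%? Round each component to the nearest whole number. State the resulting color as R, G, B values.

75% lies between the 52% and 100% stops, so the local fraction is t = (75 − 52)/(100 − 52) = 23/48 ≈ 0.4792.
#2029e1 → (32, 41, 225); #a364eb → (163, 100, 235).
R = 32 + 0.4792 × (163 − 32) = 94.775 → 95
G = 41 + 0.4792 × (100 − 41) = 69.273 → 69
B = 225 + 0.4792 × (235 − 225) = 229.792 → 230

(95, 69, 230)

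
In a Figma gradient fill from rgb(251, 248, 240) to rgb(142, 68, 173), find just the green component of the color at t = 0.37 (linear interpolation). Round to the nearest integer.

181

G = 248 + 0.37 × (68 − 248) = 181.4 → 181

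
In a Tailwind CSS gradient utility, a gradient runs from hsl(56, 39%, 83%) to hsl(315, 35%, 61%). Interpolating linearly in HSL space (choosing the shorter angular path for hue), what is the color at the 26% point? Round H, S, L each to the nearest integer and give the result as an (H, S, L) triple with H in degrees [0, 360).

Hue: 315 − 56 = 259°, but |259| > 180 so the shorter arc goes the other way: Δh = 259 − 360 = -101°.
H = 56 + 0.26 × (-101) = 29.74 → 30°
S = 39 + 0.26 × (35 − 39) = 37.96 → 38%
L = 83 + 0.26 × (61 − 83) = 77.28 → 77%

(30, 38, 77)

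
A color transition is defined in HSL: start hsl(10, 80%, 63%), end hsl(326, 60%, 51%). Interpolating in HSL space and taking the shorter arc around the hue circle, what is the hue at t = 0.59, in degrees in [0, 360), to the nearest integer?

Hue: 326 − 10 = 316°, but |316| > 180 so the shorter arc goes the other way: Δh = 316 − 360 = -44°.
H = 10 + 0.59 × (-44) = -15.96 → -16 → -16 mod 360 = 344°

344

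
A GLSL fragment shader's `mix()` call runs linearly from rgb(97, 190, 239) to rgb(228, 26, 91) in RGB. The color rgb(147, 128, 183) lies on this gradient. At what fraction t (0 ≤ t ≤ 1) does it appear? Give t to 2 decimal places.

0.38

Invert the lerp on the G channel (largest span, 164): t = (128 − 190) / (26 − 190) = -62/-164 = 0.37805.
Check on R: (147 − 97)/(228 − 97) = 0.3817 ✓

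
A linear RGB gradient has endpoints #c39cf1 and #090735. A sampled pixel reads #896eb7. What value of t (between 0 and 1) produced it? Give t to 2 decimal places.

Invert the lerp on the B channel (largest span, 188): t = (183 − 241) / (53 − 241) = -58/-188 = 0.30851.
Check on R: (137 − 195)/(9 − 195) = 0.3118 ✓

0.31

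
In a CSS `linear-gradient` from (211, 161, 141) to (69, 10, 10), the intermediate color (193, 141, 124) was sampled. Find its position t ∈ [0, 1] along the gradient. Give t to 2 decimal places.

Invert the lerp on the G channel (largest span, 151): t = (141 − 161) / (10 − 161) = -20/-151 = 0.13245.
Check on R: (193 − 211)/(69 − 211) = 0.1268 ✓

0.13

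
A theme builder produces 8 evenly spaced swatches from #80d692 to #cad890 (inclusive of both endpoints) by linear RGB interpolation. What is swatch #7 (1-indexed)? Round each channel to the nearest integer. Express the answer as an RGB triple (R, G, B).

(191, 216, 144)

With 8 swatches and endpoints inclusive, swatch 7 sits at t = (7 − 1)/(8 − 1) = 6/7 ≈ 0.8571.
#80d692 → (128, 214, 146); #cad890 → (202, 216, 144).
R = 128 + 0.8571 × (202 − 128) = 191.425 → 191
G = 214 + 0.8571 × (216 − 214) = 215.714 → 216
B = 146 + 0.8571 × (144 − 146) = 144.286 → 144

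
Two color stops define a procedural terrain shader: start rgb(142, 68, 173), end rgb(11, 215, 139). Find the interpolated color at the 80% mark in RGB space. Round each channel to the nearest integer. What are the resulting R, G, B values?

(37, 186, 146)

80% corresponds to t = 0.8.
R = 142 + 0.8 × (11 − 142) = 142 + 0.8 × -131 = 37.2 → 37
G = 68 + 0.8 × (215 − 68) = 68 + 0.8 × 147 = 185.6 → 186
B = 173 + 0.8 × (139 − 173) = 173 + 0.8 × -34 = 145.8 → 146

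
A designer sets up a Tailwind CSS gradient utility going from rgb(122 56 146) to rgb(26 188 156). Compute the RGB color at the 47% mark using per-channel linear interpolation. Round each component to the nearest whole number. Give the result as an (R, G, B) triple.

(77, 118, 151)

47% corresponds to t = 0.47.
R = 122 + 0.47 × (26 − 122) = 122 + 0.47 × -96 = 76.88 → 77
G = 56 + 0.47 × (188 − 56) = 56 + 0.47 × 132 = 118.04 → 118
B = 146 + 0.47 × (156 − 146) = 146 + 0.47 × 10 = 150.7 → 151
So the blended color is (77, 118, 151), about #4d7697.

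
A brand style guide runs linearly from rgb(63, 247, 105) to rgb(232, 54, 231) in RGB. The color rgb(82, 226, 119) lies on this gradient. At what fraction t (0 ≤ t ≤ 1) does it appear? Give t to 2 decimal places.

0.11

Invert the lerp on the G channel (largest span, 193): t = (226 − 247) / (54 − 247) = -21/-193 = 0.10881.
Check on R: (82 − 63)/(232 − 63) = 0.1124 ✓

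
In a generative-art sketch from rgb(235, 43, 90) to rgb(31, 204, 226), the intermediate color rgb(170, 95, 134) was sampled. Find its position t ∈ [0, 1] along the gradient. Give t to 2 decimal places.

Invert the lerp on the R channel (largest span, 204): t = (170 − 235) / (31 − 235) = -65/-204 = 0.31863.
Check on G: (95 − 43)/(204 − 43) = 0.323 ✓

0.32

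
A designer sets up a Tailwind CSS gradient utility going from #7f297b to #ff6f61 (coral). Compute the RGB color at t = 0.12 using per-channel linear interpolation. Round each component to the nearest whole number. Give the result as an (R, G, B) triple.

(142, 49, 120)

#7f297b → (127, 41, 123); #ff6f61 → (255, 111, 97).
R = 127 + 0.12 × (255 − 127) = 127 + 0.12 × 128 = 142.36 → 142
G = 41 + 0.12 × (111 − 41) = 41 + 0.12 × 70 = 49.4 → 49
B = 123 + 0.12 × (97 − 123) = 123 + 0.12 × -26 = 119.88 → 120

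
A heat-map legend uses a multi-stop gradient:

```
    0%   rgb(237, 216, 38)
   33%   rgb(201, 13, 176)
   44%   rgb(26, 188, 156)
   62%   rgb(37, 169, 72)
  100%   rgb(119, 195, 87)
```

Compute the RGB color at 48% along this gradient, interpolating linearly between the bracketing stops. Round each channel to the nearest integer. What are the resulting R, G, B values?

(28, 184, 137)

48% lies between the 44% and 62% stops, so the local fraction is t = (48 − 44)/(62 − 44) = 4/18 ≈ 0.2222.
R = 26 + 0.2222 × (37 − 26) = 28.444 → 28
G = 188 + 0.2222 × (169 − 188) = 183.778 → 184
B = 156 + 0.2222 × (72 − 156) = 137.335 → 137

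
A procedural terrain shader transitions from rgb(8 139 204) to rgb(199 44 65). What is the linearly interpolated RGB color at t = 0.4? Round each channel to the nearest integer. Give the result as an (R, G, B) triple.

(84, 101, 148)

R = 8 + 0.4 × (199 − 8) = 8 + 0.4 × 191 = 84.4 → 84
G = 139 + 0.4 × (44 − 139) = 139 + 0.4 × -95 = 101 → 101
B = 204 + 0.4 × (65 − 204) = 204 + 0.4 × -139 = 148.4 → 148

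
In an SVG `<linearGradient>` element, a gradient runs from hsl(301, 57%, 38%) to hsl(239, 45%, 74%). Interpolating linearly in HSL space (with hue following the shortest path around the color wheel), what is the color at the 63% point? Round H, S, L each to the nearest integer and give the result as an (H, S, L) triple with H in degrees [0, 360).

(262, 49, 61)

Hue arc: Δh = 239 − 301 = -62° (|Δh| ≤ 180, already the shorter path).
H = 301 + 0.63 × (-62) = 261.94 → 262°
S = 57 + 0.63 × (45 − 57) = 49.44 → 49%
L = 38 + 0.63 × (74 − 38) = 60.68 → 61%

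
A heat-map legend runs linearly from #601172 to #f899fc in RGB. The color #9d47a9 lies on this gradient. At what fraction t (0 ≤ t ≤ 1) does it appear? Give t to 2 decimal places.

0.40

Invert the lerp on the R channel (largest span, 152): t = (157 − 96) / (248 − 96) = 61/152 = 0.40132.
Check on G: (71 − 17)/(153 − 17) = 0.3971 ✓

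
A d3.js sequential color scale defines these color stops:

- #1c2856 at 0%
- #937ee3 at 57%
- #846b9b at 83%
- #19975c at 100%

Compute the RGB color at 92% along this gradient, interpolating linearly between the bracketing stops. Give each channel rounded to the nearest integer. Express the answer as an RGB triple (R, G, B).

(75, 130, 122)

92% lies between the 83% and 100% stops, so the local fraction is t = (92 − 83)/(100 − 83) = 9/17 ≈ 0.5294.
#846b9b → (132, 107, 155); #19975c → (25, 151, 92).
R = 132 + 0.5294 × (25 − 132) = 75.354 → 75
G = 107 + 0.5294 × (151 − 107) = 130.294 → 130
B = 155 + 0.5294 × (92 − 155) = 121.648 → 122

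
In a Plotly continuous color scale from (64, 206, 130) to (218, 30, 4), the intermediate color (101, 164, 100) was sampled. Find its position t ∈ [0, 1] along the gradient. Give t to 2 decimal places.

Invert the lerp on the G channel (largest span, 176): t = (164 − 206) / (30 − 206) = -42/-176 = 0.23864.
Check on R: (101 − 64)/(218 − 64) = 0.2403 ✓

0.24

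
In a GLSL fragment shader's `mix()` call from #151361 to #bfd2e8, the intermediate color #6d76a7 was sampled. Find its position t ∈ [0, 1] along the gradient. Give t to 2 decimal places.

0.52

Invert the lerp on the G channel (largest span, 191): t = (118 − 19) / (210 − 19) = 99/191 = 0.51832.
Check on R: (109 − 21)/(191 − 21) = 0.5176 ✓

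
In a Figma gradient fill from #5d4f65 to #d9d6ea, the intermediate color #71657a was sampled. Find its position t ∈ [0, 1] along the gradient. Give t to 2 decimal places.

0.16

Invert the lerp on the G channel (largest span, 135): t = (101 − 79) / (214 − 79) = 22/135 = 0.16296.
Check on R: (113 − 93)/(217 − 93) = 0.1613 ✓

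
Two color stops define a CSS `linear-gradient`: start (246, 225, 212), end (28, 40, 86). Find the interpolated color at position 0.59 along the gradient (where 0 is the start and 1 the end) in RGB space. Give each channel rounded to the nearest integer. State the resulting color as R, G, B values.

R = 246 + 0.59 × (28 − 246) = 246 + 0.59 × -218 = 117.38 → 117
G = 225 + 0.59 × (40 − 225) = 225 + 0.59 × -185 = 115.85 → 116
B = 212 + 0.59 × (86 − 212) = 212 + 0.59 × -126 = 137.66 → 138

(117, 116, 138)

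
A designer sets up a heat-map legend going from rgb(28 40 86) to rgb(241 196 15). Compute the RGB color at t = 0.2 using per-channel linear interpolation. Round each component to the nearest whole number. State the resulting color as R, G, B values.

R = 28 + 0.2 × (241 − 28) = 28 + 0.2 × 213 = 70.6 → 71
G = 40 + 0.2 × (196 − 40) = 40 + 0.2 × 156 = 71.2 → 71
B = 86 + 0.2 × (15 − 86) = 86 + 0.2 × -71 = 71.8 → 72

(71, 71, 72)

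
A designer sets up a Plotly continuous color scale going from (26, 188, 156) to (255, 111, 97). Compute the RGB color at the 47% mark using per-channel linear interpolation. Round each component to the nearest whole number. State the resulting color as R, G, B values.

47% corresponds to t = 0.47.
R = 26 + 0.47 × (255 − 26) = 26 + 0.47 × 229 = 133.63 → 134
G = 188 + 0.47 × (111 − 188) = 188 + 0.47 × -77 = 151.81 → 152
B = 156 + 0.47 × (97 − 156) = 156 + 0.47 × -59 = 128.27 → 128
So the blended color is (134, 152, 128), about #869880.

(134, 152, 128)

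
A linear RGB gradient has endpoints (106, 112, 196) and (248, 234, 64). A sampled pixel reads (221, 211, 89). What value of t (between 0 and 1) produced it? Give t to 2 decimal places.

0.81

Invert the lerp on the R channel (largest span, 142): t = (221 − 106) / (248 − 106) = 115/142 = 0.80986.
Check on G: (211 − 112)/(234 − 112) = 0.8115 ✓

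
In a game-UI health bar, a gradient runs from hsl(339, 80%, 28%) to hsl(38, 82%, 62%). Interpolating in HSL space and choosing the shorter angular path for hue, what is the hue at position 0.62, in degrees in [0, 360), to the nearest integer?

16

Hue: 38 − 339 = -301°, but |-301| > 180 so the shorter arc goes the other way: Δh = -301 + 360 = 59°.
H = 339 + 0.62 × (59) = 375.58 → 376 → 376 mod 360 = 16°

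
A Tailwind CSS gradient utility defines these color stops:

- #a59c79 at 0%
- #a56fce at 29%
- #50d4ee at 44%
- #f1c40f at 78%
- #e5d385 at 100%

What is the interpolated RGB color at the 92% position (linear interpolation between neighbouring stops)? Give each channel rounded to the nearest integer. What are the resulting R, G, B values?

92% lies between the 78% and 100% stops, so the local fraction is t = (92 − 78)/(100 − 78) = 14/22 ≈ 0.6364.
#f1c40f → (241, 196, 15); #e5d385 → (229, 211, 133).
R = 241 + 0.6364 × (229 − 241) = 233.363 → 233
G = 196 + 0.6364 × (211 − 196) = 205.546 → 206
B = 15 + 0.6364 × (133 − 15) = 90.095 → 90

(233, 206, 90)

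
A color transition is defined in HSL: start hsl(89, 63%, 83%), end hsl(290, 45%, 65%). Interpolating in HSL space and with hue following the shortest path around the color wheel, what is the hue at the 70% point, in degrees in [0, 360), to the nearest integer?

338

Hue: 290 − 89 = 201°, but |201| > 180 so the shorter arc goes the other way: Δh = 201 − 360 = -159°.
H = 89 + 0.7 × (-159) = -22.3 → -22 → -22 mod 360 = 338°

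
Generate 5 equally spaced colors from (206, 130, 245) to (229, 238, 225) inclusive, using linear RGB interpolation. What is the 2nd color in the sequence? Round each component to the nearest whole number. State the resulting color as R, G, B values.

With 5 swatches and endpoints inclusive, swatch 2 sits at t = (2 − 1)/(5 − 1) = 1/4 ≈ 0.25.
R = 206 + 0.25 × (229 − 206) = 211.75 → 212
G = 130 + 0.25 × (238 − 130) = 157 → 157
B = 245 + 0.25 × (225 − 245) = 240 → 240

(212, 157, 240)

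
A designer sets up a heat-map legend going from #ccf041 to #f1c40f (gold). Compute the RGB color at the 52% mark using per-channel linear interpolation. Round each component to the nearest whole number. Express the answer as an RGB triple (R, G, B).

#ccf041 → (204, 240, 65); #f1c40f → (241, 196, 15).
52% corresponds to t = 0.52.
R = 204 + 0.52 × (241 − 204) = 204 + 0.52 × 37 = 223.24 → 223
G = 240 + 0.52 × (196 − 240) = 240 + 0.52 × -44 = 217.12 → 217
B = 65 + 0.52 × (15 − 65) = 65 + 0.52 × -50 = 39 → 39

(223, 217, 39)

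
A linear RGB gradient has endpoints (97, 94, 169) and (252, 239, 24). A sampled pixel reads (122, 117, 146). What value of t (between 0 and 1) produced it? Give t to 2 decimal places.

0.16

Invert the lerp on the R channel (largest span, 155): t = (122 − 97) / (252 − 97) = 25/155 = 0.16129.
Check on G: (117 − 94)/(239 − 94) = 0.1586 ✓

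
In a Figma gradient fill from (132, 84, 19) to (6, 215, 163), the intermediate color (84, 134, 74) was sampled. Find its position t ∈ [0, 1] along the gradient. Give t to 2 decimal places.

Invert the lerp on the B channel (largest span, 144): t = (74 − 19) / (163 − 19) = 55/144 = 0.38194.
Check on R: (84 − 132)/(6 − 132) = 0.381 ✓

0.38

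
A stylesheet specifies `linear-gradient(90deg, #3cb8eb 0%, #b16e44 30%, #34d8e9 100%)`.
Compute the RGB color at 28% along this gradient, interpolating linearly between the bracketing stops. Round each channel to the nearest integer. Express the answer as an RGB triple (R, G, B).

(169, 115, 79)

28% lies between the 0% and 30% stops, so the local fraction is t = (28 − 0)/(30 − 0) = 28/30 ≈ 0.9333.
#3cb8eb → (60, 184, 235); #b16e44 → (177, 110, 68).
R = 60 + 0.9333 × (177 − 60) = 169.196 → 169
G = 184 + 0.9333 × (110 − 184) = 114.936 → 115
B = 235 + 0.9333 × (68 − 235) = 79.139 → 79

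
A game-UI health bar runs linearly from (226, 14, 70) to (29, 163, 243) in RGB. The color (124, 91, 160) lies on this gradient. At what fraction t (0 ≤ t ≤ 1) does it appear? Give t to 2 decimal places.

0.52

Invert the lerp on the R channel (largest span, 197): t = (124 − 226) / (29 − 226) = -102/-197 = 0.51777.
Check on G: (91 − 14)/(163 − 14) = 0.5168 ✓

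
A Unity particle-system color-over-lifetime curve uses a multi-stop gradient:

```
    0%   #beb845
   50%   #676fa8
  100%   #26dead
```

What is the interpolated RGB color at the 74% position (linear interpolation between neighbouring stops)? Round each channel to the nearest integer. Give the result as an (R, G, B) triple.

(72, 164, 170)

74% lies between the 50% and 100% stops, so the local fraction is t = (74 − 50)/(100 − 50) = 24/50 ≈ 0.48.
#676fa8 → (103, 111, 168); #26dead → (38, 222, 173).
R = 103 + 0.48 × (38 − 103) = 71.8 → 72
G = 111 + 0.48 × (222 − 111) = 164.28 → 164
B = 168 + 0.48 × (173 − 168) = 170.4 → 170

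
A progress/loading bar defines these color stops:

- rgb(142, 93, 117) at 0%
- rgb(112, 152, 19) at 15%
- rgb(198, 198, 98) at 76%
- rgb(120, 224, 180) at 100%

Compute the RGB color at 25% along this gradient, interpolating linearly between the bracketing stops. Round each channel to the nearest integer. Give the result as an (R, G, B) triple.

25% lies between the 15% and 76% stops, so the local fraction is t = (25 − 15)/(76 − 15) = 10/61 ≈ 0.1639.
R = 112 + 0.1639 × (198 − 112) = 126.095 → 126
G = 152 + 0.1639 × (198 − 152) = 159.539 → 160
B = 19 + 0.1639 × (98 − 19) = 31.948 → 32

(126, 160, 32)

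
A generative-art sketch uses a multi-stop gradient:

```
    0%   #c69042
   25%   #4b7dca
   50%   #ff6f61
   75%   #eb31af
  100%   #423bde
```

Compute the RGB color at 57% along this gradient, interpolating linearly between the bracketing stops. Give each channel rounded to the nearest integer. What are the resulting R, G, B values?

(249, 94, 119)

57% lies between the 50% and 75% stops, so the local fraction is t = (57 − 50)/(75 − 50) = 7/25 ≈ 0.28.
#ff6f61 → (255, 111, 97); #eb31af → (235, 49, 175).
R = 255 + 0.28 × (235 − 255) = 249.4 → 249
G = 111 + 0.28 × (49 − 111) = 93.64 → 94
B = 97 + 0.28 × (175 − 97) = 118.84 → 119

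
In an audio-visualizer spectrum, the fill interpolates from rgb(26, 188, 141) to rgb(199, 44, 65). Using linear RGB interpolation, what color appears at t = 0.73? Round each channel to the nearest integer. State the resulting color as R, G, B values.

R = 26 + 0.73 × (199 − 26) = 26 + 0.73 × 173 = 152.29 → 152
G = 188 + 0.73 × (44 − 188) = 188 + 0.73 × -144 = 82.88 → 83
B = 141 + 0.73 × (65 − 141) = 141 + 0.73 × -76 = 85.52 → 86

(152, 83, 86)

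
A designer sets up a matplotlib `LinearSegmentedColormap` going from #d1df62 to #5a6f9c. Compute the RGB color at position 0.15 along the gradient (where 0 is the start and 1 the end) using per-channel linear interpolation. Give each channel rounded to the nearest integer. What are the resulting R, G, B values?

(191, 206, 107)

#d1df62 → (209, 223, 98); #5a6f9c → (90, 111, 156).
R = 209 + 0.15 × (90 − 209) = 209 + 0.15 × -119 = 191.15 → 191
G = 223 + 0.15 × (111 − 223) = 223 + 0.15 × -112 = 206.2 → 206
B = 98 + 0.15 × (156 − 98) = 98 + 0.15 × 58 = 106.7 → 107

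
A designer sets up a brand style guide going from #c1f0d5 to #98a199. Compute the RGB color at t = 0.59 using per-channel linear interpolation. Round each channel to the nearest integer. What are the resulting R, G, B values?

(169, 193, 178)

#c1f0d5 → (193, 240, 213); #98a199 → (152, 161, 153).
R = 193 + 0.59 × (152 − 193) = 193 + 0.59 × -41 = 168.81 → 169
G = 240 + 0.59 × (161 − 240) = 240 + 0.59 × -79 = 193.39 → 193
B = 213 + 0.59 × (153 − 213) = 213 + 0.59 × -60 = 177.6 → 178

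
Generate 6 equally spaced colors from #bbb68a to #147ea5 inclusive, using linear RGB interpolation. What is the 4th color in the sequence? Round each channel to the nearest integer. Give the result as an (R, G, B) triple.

(87, 148, 154)

With 6 swatches and endpoints inclusive, swatch 4 sits at t = (4 − 1)/(6 − 1) = 3/5 ≈ 0.6.
#bbb68a → (187, 182, 138); #147ea5 → (20, 126, 165).
R = 187 + 0.6 × (20 − 187) = 86.8 → 87
G = 182 + 0.6 × (126 − 182) = 148.4 → 148
B = 138 + 0.6 × (165 − 138) = 154.2 → 154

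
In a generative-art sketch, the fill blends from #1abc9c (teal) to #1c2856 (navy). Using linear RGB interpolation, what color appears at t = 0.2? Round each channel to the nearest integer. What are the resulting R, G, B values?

#1abc9c → (26, 188, 156); #1c2856 → (28, 40, 86).
R = 26 + 0.2 × (28 − 26) = 26 + 0.2 × 2 = 26.4 → 26
G = 188 + 0.2 × (40 − 188) = 188 + 0.2 × -148 = 158.4 → 158
B = 156 + 0.2 × (86 − 156) = 156 + 0.2 × -70 = 142 → 142
So the blended color is (26, 158, 142), about #1a9e8e.

(26, 158, 142)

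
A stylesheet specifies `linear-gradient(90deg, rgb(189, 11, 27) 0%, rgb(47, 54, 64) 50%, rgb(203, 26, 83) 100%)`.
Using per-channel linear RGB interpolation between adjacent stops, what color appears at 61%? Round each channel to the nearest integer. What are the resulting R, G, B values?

61% lies between the 50% and 100% stops, so the local fraction is t = (61 − 50)/(100 − 50) = 11/50 ≈ 0.22.
R = 47 + 0.22 × (203 − 47) = 81.32 → 81
G = 54 + 0.22 × (26 − 54) = 47.84 → 48
B = 64 + 0.22 × (83 − 64) = 68.18 → 68

(81, 48, 68)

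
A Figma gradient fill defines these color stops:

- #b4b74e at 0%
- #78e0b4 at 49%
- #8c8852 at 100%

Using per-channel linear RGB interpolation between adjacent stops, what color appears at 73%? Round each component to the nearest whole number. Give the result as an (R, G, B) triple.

73% lies between the 49% and 100% stops, so the local fraction is t = (73 − 49)/(100 − 49) = 24/51 ≈ 0.4706.
#78e0b4 → (120, 224, 180); #8c8852 → (140, 136, 82).
R = 120 + 0.4706 × (140 − 120) = 129.412 → 129
G = 224 + 0.4706 × (136 − 224) = 182.587 → 183
B = 180 + 0.4706 × (82 − 180) = 133.881 → 134

(129, 183, 134)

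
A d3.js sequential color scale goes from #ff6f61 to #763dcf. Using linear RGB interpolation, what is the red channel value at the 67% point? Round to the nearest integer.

R₁ = 255 (from #ff6f61), R₂ = 118 (from #763dcf).
R = 255 + 0.67 × (118 − 255) = 163.21 → 163

163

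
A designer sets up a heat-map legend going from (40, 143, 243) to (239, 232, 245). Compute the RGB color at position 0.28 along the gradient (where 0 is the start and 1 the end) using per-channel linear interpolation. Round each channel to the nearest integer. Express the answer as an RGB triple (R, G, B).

(96, 168, 244)

R = 40 + 0.28 × (239 − 40) = 40 + 0.28 × 199 = 95.72 → 96
G = 143 + 0.28 × (232 − 143) = 143 + 0.28 × 89 = 167.92 → 168
B = 243 + 0.28 × (245 − 243) = 243 + 0.28 × 2 = 243.56 → 244
So the blended color is (96, 168, 244), about #60a8f4.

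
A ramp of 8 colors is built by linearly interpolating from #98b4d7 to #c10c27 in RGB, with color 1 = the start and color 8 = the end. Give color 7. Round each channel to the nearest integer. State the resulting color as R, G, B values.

With 8 swatches and endpoints inclusive, swatch 7 sits at t = (7 − 1)/(8 − 1) = 6/7 ≈ 0.8571.
#98b4d7 → (152, 180, 215); #c10c27 → (193, 12, 39).
R = 152 + 0.8571 × (193 − 152) = 187.141 → 187
G = 180 + 0.8571 × (12 − 180) = 36.007 → 36
B = 215 + 0.8571 × (39 − 215) = 64.15 → 64

(187, 36, 64)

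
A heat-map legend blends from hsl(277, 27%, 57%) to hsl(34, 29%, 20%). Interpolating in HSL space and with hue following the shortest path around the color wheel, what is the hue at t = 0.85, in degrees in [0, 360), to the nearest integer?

Hue: 34 − 277 = -243°, but |-243| > 180 so the shorter arc goes the other way: Δh = -243 + 360 = 117°.
H = 277 + 0.85 × (117) = 376.45 → 376 → 376 mod 360 = 16°

16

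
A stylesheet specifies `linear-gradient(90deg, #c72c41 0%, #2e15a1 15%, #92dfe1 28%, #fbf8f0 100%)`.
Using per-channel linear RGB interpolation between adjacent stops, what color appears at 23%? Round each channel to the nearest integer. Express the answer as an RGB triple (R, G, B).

(108, 145, 200)

23% lies between the 15% and 28% stops, so the local fraction is t = (23 − 15)/(28 − 15) = 8/13 ≈ 0.6154.
#2e15a1 → (46, 21, 161); #92dfe1 → (146, 223, 225).
R = 46 + 0.6154 × (146 − 46) = 107.54 → 108
G = 21 + 0.6154 × (223 − 21) = 145.311 → 145
B = 161 + 0.6154 × (225 − 161) = 200.386 → 200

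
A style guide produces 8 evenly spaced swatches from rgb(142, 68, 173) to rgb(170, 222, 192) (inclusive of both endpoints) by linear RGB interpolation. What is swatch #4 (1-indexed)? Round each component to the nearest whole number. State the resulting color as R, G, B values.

With 8 swatches and endpoints inclusive, swatch 4 sits at t = (4 − 1)/(8 − 1) = 3/7 ≈ 0.4286.
R = 142 + 0.4286 × (170 − 142) = 154.001 → 154
G = 68 + 0.4286 × (222 − 68) = 134.004 → 134
B = 173 + 0.4286 × (192 − 173) = 181.143 → 181

(154, 134, 181)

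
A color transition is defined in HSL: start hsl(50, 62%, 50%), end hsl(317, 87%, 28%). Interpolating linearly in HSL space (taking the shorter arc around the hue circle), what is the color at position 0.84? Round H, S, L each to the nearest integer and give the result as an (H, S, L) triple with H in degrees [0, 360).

Hue: 317 − 50 = 267°, but |267| > 180 so the shorter arc goes the other way: Δh = 267 − 360 = -93°.
H = 50 + 0.84 × (-93) = -28.12 → -28 → -28 mod 360 = 332°
S = 62 + 0.84 × (87 − 62) = 83 → 83%
L = 50 + 0.84 × (28 − 50) = 31.52 → 32%

(332, 83, 32)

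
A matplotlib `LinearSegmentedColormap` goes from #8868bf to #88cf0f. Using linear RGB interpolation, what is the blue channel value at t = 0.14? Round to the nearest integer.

B₁ = 191 (from #8868bf), B₂ = 15 (from #88cf0f).
B = 191 + 0.14 × (15 − 191) = 166.36 → 166

166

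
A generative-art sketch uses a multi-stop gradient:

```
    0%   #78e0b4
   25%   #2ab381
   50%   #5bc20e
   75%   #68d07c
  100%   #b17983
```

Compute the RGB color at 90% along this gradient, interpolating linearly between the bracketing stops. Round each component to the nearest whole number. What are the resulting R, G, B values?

90% lies between the 75% and 100% stops, so the local fraction is t = (90 − 75)/(100 − 75) = 15/25 ≈ 0.6.
#68d07c → (104, 208, 124); #b17983 → (177, 121, 131).
R = 104 + 0.6 × (177 − 104) = 147.8 → 148
G = 208 + 0.6 × (121 − 208) = 155.8 → 156
B = 124 + 0.6 × (131 − 124) = 128.2 → 128

(148, 156, 128)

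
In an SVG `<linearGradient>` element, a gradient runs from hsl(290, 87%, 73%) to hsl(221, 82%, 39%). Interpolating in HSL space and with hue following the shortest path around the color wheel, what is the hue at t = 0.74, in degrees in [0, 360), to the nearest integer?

Hue arc: Δh = 221 − 290 = -69° (|Δh| ≤ 180, already the shorter path).
H = 290 + 0.74 × (-69) = 238.94 → 239°

239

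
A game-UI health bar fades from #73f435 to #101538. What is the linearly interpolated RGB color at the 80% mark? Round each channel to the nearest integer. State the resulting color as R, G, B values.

(36, 66, 55)

#73f435 → (115, 244, 53); #101538 → (16, 21, 56).
80% corresponds to t = 0.8.
R = 115 + 0.8 × (16 − 115) = 115 + 0.8 × -99 = 35.8 → 36
G = 244 + 0.8 × (21 − 244) = 244 + 0.8 × -223 = 65.6 → 66
B = 53 + 0.8 × (56 − 53) = 53 + 0.8 × 3 = 55.4 → 55
So the blended color is (36, 66, 55), about #244237.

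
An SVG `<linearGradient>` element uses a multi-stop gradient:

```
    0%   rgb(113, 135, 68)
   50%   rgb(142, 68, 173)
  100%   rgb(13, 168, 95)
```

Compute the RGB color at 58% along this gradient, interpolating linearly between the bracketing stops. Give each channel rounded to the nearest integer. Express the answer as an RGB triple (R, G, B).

(121, 84, 161)

58% lies between the 50% and 100% stops, so the local fraction is t = (58 − 50)/(100 − 50) = 8/50 ≈ 0.16.
R = 142 + 0.16 × (13 − 142) = 121.36 → 121
G = 68 + 0.16 × (168 − 68) = 84 → 84
B = 173 + 0.16 × (95 − 173) = 160.52 → 161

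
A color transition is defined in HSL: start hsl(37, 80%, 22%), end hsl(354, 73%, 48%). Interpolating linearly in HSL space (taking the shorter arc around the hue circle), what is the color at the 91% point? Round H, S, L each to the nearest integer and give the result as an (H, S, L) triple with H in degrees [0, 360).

Hue: 354 − 37 = 317°, but |317| > 180 so the shorter arc goes the other way: Δh = 317 − 360 = -43°.
H = 37 + 0.91 × (-43) = -2.13 → -2 → -2 mod 360 = 358°
S = 80 + 0.91 × (73 − 80) = 73.63 → 74%
L = 22 + 0.91 × (48 − 22) = 45.66 → 46%

(358, 74, 46)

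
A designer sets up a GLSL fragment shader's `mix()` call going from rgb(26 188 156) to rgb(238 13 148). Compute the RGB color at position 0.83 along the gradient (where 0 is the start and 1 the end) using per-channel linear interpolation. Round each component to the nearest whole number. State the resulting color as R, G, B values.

R = 26 + 0.83 × (238 − 26) = 26 + 0.83 × 212 = 201.96 → 202
G = 188 + 0.83 × (13 − 188) = 188 + 0.83 × -175 = 42.75 → 43
B = 156 + 0.83 × (148 − 156) = 156 + 0.83 × -8 = 149.36 → 149

(202, 43, 149)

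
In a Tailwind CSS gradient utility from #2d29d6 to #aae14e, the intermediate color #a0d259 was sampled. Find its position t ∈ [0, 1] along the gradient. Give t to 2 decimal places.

0.92

Invert the lerp on the G channel (largest span, 184): t = (210 − 41) / (225 − 41) = 169/184 = 0.91848.
Check on R: (160 − 45)/(170 − 45) = 0.92 ✓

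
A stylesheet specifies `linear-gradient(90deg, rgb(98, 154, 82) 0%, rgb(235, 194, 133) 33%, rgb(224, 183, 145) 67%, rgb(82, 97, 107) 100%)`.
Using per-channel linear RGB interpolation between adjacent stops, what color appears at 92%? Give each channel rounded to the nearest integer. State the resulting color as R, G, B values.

(116, 118, 116)

92% lies between the 67% and 100% stops, so the local fraction is t = (92 − 67)/(100 − 67) = 25/33 ≈ 0.7576.
R = 224 + 0.7576 × (82 − 224) = 116.421 → 116
G = 183 + 0.7576 × (97 − 183) = 117.846 → 118
B = 145 + 0.7576 × (107 − 145) = 116.211 → 116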